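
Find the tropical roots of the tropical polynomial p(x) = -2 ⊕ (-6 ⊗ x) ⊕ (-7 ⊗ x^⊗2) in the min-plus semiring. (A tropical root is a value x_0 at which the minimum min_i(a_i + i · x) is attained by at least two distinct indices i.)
Roots: {1, 4}

Each tropical root is a break point of the lower envelope of the lines y = a_i + i · x (there are 3 lines, with slopes 0, 1, ..., 2). Only the lines that attain the minimum somewhere contribute to roots; other lines are dominated. Here the surviving (envelope) indices are i = 2, i = 1, i = 0.
Intersections between consecutive envelope lines give the roots: for adjacent envelope indices i < j the intersection is x = (a_i − a_j) / (j − i). Reading off the sorted break points: {1, 4}.
Verification: at each break x_0, at least two indices attain the minimum of min_i(a_i + i · x_0).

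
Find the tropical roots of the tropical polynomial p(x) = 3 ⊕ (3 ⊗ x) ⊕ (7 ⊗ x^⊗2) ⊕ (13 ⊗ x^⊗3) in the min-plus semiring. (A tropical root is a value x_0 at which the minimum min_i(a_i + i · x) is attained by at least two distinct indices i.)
Roots: {-6, -4, 0}

Each tropical root is a break point of the lower envelope of the lines y = a_i + i · x (there are 4 lines, with slopes 0, 1, ..., 3). Only the lines that attain the minimum somewhere contribute to roots; other lines are dominated. Here the surviving (envelope) indices are i = 3, i = 2, i = 1, i = 0.
Intersections between consecutive envelope lines give the roots: for adjacent envelope indices i < j the intersection is x = (a_i − a_j) / (j − i). Reading off the sorted break points: {-6, -4, 0}.
Verification: at each break x_0, at least two indices attain the minimum of min_i(a_i + i · x_0).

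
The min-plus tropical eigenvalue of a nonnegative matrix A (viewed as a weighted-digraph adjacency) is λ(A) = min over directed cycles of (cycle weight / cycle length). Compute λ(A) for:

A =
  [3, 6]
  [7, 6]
λ(A) = 3

Enumerate directed cycles and compute their means (weight / length). Sample:
  cycle 0 → 0: weight = 3, length = 1, mean = 3/1 ≈ 3.000
  cycle 1 → 1: weight = 6, length = 1, mean = 6/1 ≈ 6.000
  cycle 0 → 1 → 0: weight = 13, length = 2, mean = 13/2 ≈ 6.500
  cycle 1 → 0 → 1: weight = 13, length = 2, mean = 13/2 ≈ 6.500
Minimum mean = 3.000, attained e.g. along the cycle 0 → 0 with weight 3 and length 1. So λ(A) = 3/1 = 3.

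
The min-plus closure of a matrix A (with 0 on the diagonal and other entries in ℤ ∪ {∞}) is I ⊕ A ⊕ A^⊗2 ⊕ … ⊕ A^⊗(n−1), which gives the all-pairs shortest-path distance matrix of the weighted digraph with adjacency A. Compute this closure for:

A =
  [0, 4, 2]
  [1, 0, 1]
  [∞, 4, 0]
Closure =
  [0, 4, 2]
  [1, 0, 1]
  [5, 4, 0]

This is the Floyd-Warshall all-pairs shortest-path computation. For each intermediate vertex k = 0, 1, …, 2, update dist[i][j] ← min(dist[i][j], dist[i][k] + dist[k][j]). The final matrix gives, for each (i, j), the minimum total weight of any directed path from i to j (possibly empty when i = j).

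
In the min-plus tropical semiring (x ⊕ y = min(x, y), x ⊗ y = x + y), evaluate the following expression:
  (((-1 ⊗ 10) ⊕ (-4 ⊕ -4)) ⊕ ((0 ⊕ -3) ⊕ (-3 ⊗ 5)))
(((-1 ⊗ 10) ⊕ (-4 ⊕ -4)) ⊕ ((0 ⊕ -3) ⊕ (-3 ⊗ 5))) = -4

Expand innermost to outermost. Recall ⊕ takes the minimum of its arguments and ⊗ takes their sum. Working out the expression (((-1 ⊗ 10) ⊕ (-4 ⊕ -4)) ⊕ ((0 ⊕ -3) ⊕ (-3 ⊗ 5))) gives -4.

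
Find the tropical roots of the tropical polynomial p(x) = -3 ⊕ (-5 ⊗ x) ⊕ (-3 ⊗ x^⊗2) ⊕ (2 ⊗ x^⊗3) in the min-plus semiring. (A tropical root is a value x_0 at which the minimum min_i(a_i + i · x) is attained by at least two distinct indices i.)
Roots: {-5, -2, 2}

Each tropical root is a break point of the lower envelope of the lines y = a_i + i · x (there are 4 lines, with slopes 0, 1, ..., 3). Only the lines that attain the minimum somewhere contribute to roots; other lines are dominated. Here the surviving (envelope) indices are i = 3, i = 2, i = 1, i = 0.
Intersections between consecutive envelope lines give the roots: for adjacent envelope indices i < j the intersection is x = (a_i − a_j) / (j − i). Reading off the sorted break points: {-5, -2, 2}.
Verification: at each break x_0, at least two indices attain the minimum of min_i(a_i + i · x_0).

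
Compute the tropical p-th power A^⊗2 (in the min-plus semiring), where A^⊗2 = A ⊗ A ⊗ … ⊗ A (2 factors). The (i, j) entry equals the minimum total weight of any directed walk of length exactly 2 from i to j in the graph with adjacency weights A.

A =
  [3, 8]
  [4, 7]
A^⊗2 =
  [6, 11]
  [7, 12]

Each entry (A^⊗2)_ij equals the minimum over all length-2 walks i = v_0 → v_1 → … → v_2 = j of Σ_t A[v_t][v_{t+1}]. For example, for (i, j) = (0, 1) we minimise over 2 possible intermediate vertex sequences; the minimum is 11, attained along the walk 0 → 0 → 1.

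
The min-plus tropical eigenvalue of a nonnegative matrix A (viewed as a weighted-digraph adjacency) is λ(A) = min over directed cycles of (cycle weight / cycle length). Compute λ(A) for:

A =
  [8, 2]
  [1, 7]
λ(A) = 3/2

Enumerate directed cycles and compute their means (weight / length). Sample:
  cycle 0 → 0: weight = 8, length = 1, mean = 8/1 ≈ 8.000
  cycle 1 → 1: weight = 7, length = 1, mean = 7/1 ≈ 7.000
  cycle 0 → 1 → 0: weight = 3, length = 2, mean = 3/2 ≈ 1.500
  cycle 1 → 0 → 1: weight = 3, length = 2, mean = 3/2 ≈ 1.500
Minimum mean = 1.500, attained e.g. along the cycle 0 → 1 → 0 with weight 3 and length 2. So λ(A) = 3/2 = 3/2.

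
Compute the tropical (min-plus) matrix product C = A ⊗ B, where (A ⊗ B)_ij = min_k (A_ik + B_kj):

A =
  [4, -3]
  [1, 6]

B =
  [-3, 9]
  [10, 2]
A ⊗ B =
  [1, -1]
  [-2, 8]

Apply the min-plus product entry-by-entry:
  C[0][0] = min over k of (A[0][0] + B[0][0] = 4 + -3 = 1, A[0][1] + B[1][0] = -3 + 10 = 7) = 1 (attained at k = 0)
  C[0][1] = min over k of (A[0][0] + B[0][1] = 4 + 9 = 13, A[0][1] + B[1][1] = -3 + 2 = -1) = -1 (attained at k = 1)
  C[1][0] = min over k of (A[1][0] + B[0][0] = 1 + -3 = -2, A[1][1] + B[1][0] = 6 + 10 = 16) = -2 (attained at k = 0)
  C[1][1] = min over k of (A[1][0] + B[0][1] = 1 + 9 = 10, A[1][1] + B[1][1] = 6 + 2 = 8) = 8 (attained at k = 1)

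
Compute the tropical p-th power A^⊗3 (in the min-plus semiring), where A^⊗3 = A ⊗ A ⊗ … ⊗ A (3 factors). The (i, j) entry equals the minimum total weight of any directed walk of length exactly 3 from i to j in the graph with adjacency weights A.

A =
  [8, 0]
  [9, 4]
A^⊗3 =
  [13, 8]
  [17, 12]

Each entry (A^⊗3)_ij equals the minimum over all length-3 walks i = v_0 → v_1 → … → v_3 = j of Σ_t A[v_t][v_{t+1}]. For example, for (i, j) = (0, 1) we minimise over 4 possible intermediate vertex sequences; the minimum is 8, attained along the walk 0 → 1 → 1 → 1.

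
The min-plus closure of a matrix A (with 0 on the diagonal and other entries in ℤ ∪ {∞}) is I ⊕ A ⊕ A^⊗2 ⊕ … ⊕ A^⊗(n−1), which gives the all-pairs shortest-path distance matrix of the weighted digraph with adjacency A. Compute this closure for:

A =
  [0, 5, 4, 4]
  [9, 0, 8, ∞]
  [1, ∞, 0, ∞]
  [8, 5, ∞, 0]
Closure =
  [0, 5, 4, 4]
  [9, 0, 8, 13]
  [1, 6, 0, 5]
  [8, 5, 12, 0]

This is the Floyd-Warshall all-pairs shortest-path computation. For each intermediate vertex k = 0, 1, …, 3, update dist[i][j] ← min(dist[i][j], dist[i][k] + dist[k][j]). The final matrix gives, for each (i, j), the minimum total weight of any directed path from i to j (possibly empty when i = j).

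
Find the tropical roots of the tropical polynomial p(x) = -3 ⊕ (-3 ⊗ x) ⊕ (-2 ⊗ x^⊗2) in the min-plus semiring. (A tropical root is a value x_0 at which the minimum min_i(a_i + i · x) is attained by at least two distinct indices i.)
Roots: {-1, 0}

Each tropical root is a break point of the lower envelope of the lines y = a_i + i · x (there are 3 lines, with slopes 0, 1, ..., 2). Only the lines that attain the minimum somewhere contribute to roots; other lines are dominated. Here the surviving (envelope) indices are i = 2, i = 1, i = 0.
Intersections between consecutive envelope lines give the roots: for adjacent envelope indices i < j the intersection is x = (a_i − a_j) / (j − i). Reading off the sorted break points: {-1, 0}.
Verification: at each break x_0, at least two indices attain the minimum of min_i(a_i + i · x_0).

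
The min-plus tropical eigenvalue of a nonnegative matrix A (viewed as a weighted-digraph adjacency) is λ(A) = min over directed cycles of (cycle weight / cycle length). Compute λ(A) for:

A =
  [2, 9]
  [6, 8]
λ(A) = 2

Enumerate directed cycles and compute their means (weight / length). Sample:
  cycle 0 → 0: weight = 2, length = 1, mean = 2/1 ≈ 2.000
  cycle 1 → 1: weight = 8, length = 1, mean = 8/1 ≈ 8.000
  cycle 0 → 1 → 0: weight = 15, length = 2, mean = 15/2 ≈ 7.500
  cycle 1 → 0 → 1: weight = 15, length = 2, mean = 15/2 ≈ 7.500
Minimum mean = 2.000, attained e.g. along the cycle 0 → 0 with weight 2 and length 1. So λ(A) = 2/1 = 2.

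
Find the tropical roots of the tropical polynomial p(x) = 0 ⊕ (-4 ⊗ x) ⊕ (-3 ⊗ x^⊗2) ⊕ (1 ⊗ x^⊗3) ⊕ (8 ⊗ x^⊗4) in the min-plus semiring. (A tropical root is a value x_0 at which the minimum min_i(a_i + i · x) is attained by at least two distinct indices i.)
Roots: {-7, -4, -1, 4}

Each tropical root is a break point of the lower envelope of the lines y = a_i + i · x (there are 5 lines, with slopes 0, 1, ..., 4). Only the lines that attain the minimum somewhere contribute to roots; other lines are dominated. Here the surviving (envelope) indices are i = 4, i = 3, i = 2, i = 1, i = 0.
Intersections between consecutive envelope lines give the roots: for adjacent envelope indices i < j the intersection is x = (a_i − a_j) / (j − i). Reading off the sorted break points: {-7, -4, -1, 4}.
Verification: at each break x_0, at least two indices attain the minimum of min_i(a_i + i · x_0).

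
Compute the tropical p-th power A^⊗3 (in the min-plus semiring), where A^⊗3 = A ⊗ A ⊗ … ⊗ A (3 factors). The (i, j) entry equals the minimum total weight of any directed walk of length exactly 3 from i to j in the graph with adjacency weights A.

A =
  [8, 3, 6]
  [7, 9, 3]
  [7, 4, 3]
A^⊗3 =
  [13, 10, 9]
  [13, 10, 9]
  [13, 10, 9]

Each entry (A^⊗3)_ij equals the minimum over all length-3 walks i = v_0 → v_1 → … → v_3 = j of Σ_t A[v_t][v_{t+1}]. For example, for (i, j) = (0, 2) we minimise over 9 possible intermediate vertex sequences; the minimum is 9, attained along the walk 0 → 1 → 2 → 2.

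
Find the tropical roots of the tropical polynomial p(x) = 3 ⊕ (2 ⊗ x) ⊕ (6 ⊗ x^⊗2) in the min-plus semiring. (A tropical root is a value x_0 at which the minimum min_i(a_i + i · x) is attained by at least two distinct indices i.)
Roots: {-4, 1}

Each tropical root is a break point of the lower envelope of the lines y = a_i + i · x (there are 3 lines, with slopes 0, 1, ..., 2). Only the lines that attain the minimum somewhere contribute to roots; other lines are dominated. Here the surviving (envelope) indices are i = 2, i = 1, i = 0.
Intersections between consecutive envelope lines give the roots: for adjacent envelope indices i < j the intersection is x = (a_i − a_j) / (j − i). Reading off the sorted break points: {-4, 1}.
Verification: at each break x_0, at least two indices attain the minimum of min_i(a_i + i · x_0).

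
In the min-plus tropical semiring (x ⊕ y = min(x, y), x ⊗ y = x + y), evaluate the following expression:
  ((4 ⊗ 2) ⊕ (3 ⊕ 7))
((4 ⊗ 2) ⊕ (3 ⊕ 7)) = 3

Expand innermost to outermost. Recall ⊕ takes the minimum of its arguments and ⊗ takes their sum. Working out the expression ((4 ⊗ 2) ⊕ (3 ⊕ 7)) gives 3.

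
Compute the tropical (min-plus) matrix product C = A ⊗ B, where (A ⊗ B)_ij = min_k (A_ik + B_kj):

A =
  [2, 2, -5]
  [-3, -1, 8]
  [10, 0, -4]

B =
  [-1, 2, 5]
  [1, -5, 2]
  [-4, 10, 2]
A ⊗ B =
  [-9, -3, -3]
  [-4, -6, 1]
  [-8, -5, -2]

Apply the min-plus product entry-by-entry:
  C[0][0] = min over k of (A[0][0] + B[0][0] = 2 + -1 = 1, A[0][1] + B[1][0] = 2 + 1 = 3, A[0][2] + B[2][0] = -5 + -4 = -9) = -9 (attained at k = 2)
  C[0][1] = min over k of (A[0][0] + B[0][1] = 2 + 2 = 4, A[0][1] + B[1][1] = 2 + -5 = -3, A[0][2] + B[2][1] = -5 + 10 = 5) = -3 (attained at k = 1)
  C[0][2] = min over k of (A[0][0] + B[0][2] = 2 + 5 = 7, A[0][1] + B[1][2] = 2 + 2 = 4, A[0][2] + B[2][2] = -5 + 2 = -3) = -3 (attained at k = 2)
  C[1][0] = min over k of (A[1][0] + B[0][0] = -3 + -1 = -4, A[1][1] + B[1][0] = -1 + 1 = 0, A[1][2] + B[2][0] = 8 + -4 = 4) = -4 (attained at k = 0)
  C[1][1] = min over k of (A[1][0] + B[0][1] = -3 + 2 = -1, A[1][1] + B[1][1] = -1 + -5 = -6, A[1][2] + B[2][1] = 8 + 10 = 18) = -6 (attained at k = 1)
  C[1][2] = min over k of (A[1][0] + B[0][2] = -3 + 5 = 2, A[1][1] + B[1][2] = -1 + 2 = 1, A[1][2] + B[2][2] = 8 + 2 = 10) = 1 (attained at k = 1)
  C[2][0] = min over k of (A[2][0] + B[0][0] = 10 + -1 = 9, A[2][1] + B[1][0] = 0 + 1 = 1, A[2][2] + B[2][0] = -4 + -4 = -8) = -8 (attained at k = 2)
  C[2][1] = min over k of (A[2][0] + B[0][1] = 10 + 2 = 12, A[2][1] + B[1][1] = 0 + -5 = -5, A[2][2] + B[2][1] = -4 + 10 = 6) = -5 (attained at k = 1)
  C[2][2] = min over k of (A[2][0] + B[0][2] = 10 + 5 = 15, A[2][1] + B[1][2] = 0 + 2 = 2, A[2][2] + B[2][2] = -4 + 2 = -2) = -2 (attained at k = 2)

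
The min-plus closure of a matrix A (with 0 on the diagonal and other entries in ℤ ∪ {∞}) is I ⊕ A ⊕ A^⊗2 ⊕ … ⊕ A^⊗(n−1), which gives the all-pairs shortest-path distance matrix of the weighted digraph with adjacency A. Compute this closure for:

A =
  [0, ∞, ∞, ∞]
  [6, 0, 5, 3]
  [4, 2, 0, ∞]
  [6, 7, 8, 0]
Closure =
  [0, ∞, ∞, ∞]
  [6, 0, 5, 3]
  [4, 2, 0, 5]
  [6, 7, 8, 0]

This is the Floyd-Warshall all-pairs shortest-path computation. For each intermediate vertex k = 0, 1, …, 3, update dist[i][j] ← min(dist[i][j], dist[i][k] + dist[k][j]). The final matrix gives, for each (i, j), the minimum total weight of any directed path from i to j (possibly empty when i = j).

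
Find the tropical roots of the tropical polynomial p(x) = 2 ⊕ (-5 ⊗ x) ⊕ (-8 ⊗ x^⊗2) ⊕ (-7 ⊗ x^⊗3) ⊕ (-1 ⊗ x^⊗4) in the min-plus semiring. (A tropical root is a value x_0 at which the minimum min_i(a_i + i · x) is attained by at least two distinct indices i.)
Roots: {-6, -1, 3, 7}

Each tropical root is a break point of the lower envelope of the lines y = a_i + i · x (there are 5 lines, with slopes 0, 1, ..., 4). Only the lines that attain the minimum somewhere contribute to roots; other lines are dominated. Here the surviving (envelope) indices are i = 4, i = 3, i = 2, i = 1, i = 0.
Intersections between consecutive envelope lines give the roots: for adjacent envelope indices i < j the intersection is x = (a_i − a_j) / (j − i). Reading off the sorted break points: {-6, -1, 3, 7}.
Verification: at each break x_0, at least two indices attain the minimum of min_i(a_i + i · x_0).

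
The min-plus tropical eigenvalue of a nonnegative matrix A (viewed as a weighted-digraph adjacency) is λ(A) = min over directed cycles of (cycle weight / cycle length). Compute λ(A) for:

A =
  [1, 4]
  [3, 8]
λ(A) = 1

Enumerate directed cycles and compute their means (weight / length). Sample:
  cycle 0 → 0: weight = 1, length = 1, mean = 1/1 ≈ 1.000
  cycle 1 → 1: weight = 8, length = 1, mean = 8/1 ≈ 8.000
  cycle 0 → 1 → 0: weight = 7, length = 2, mean = 7/2 ≈ 3.500
  cycle 1 → 0 → 1: weight = 7, length = 2, mean = 7/2 ≈ 3.500
Minimum mean = 1.000, attained e.g. along the cycle 0 → 0 with weight 1 and length 1. So λ(A) = 1/1 = 1.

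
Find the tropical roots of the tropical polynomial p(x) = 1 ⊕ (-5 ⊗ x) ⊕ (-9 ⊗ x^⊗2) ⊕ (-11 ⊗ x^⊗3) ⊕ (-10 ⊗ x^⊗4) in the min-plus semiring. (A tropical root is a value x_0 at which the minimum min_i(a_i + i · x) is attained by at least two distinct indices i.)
Roots: {-1, 2, 4, 6}

Each tropical root is a break point of the lower envelope of the lines y = a_i + i · x (there are 5 lines, with slopes 0, 1, ..., 4). Only the lines that attain the minimum somewhere contribute to roots; other lines are dominated. Here the surviving (envelope) indices are i = 4, i = 3, i = 2, i = 1, i = 0.
Intersections between consecutive envelope lines give the roots: for adjacent envelope indices i < j the intersection is x = (a_i − a_j) / (j − i). Reading off the sorted break points: {-1, 2, 4, 6}.
Verification: at each break x_0, at least two indices attain the minimum of min_i(a_i + i · x_0).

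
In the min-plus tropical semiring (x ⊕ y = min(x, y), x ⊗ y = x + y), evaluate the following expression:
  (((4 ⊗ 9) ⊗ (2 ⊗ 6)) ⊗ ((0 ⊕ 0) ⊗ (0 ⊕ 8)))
(((4 ⊗ 9) ⊗ (2 ⊗ 6)) ⊗ ((0 ⊕ 0) ⊗ (0 ⊕ 8))) = 21

Expand innermost to outermost. Recall ⊕ takes the minimum of its arguments and ⊗ takes their sum. Working out the expression (((4 ⊗ 9) ⊗ (2 ⊗ 6)) ⊗ ((0 ⊕ 0) ⊗ (0 ⊕ 8))) gives 21.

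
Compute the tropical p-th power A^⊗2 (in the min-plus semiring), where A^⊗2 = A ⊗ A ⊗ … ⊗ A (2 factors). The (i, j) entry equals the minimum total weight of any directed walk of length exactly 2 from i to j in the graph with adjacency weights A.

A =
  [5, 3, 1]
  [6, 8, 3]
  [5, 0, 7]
A^⊗2 =
  [6, 1, 6]
  [8, 3, 7]
  [6, 7, 3]

Each entry (A^⊗2)_ij equals the minimum over all length-2 walks i = v_0 → v_1 → … → v_2 = j of Σ_t A[v_t][v_{t+1}]. For example, for (i, j) = (0, 2) we minimise over 3 possible intermediate vertex sequences; the minimum is 6, attained along the walk 0 → 0 → 2.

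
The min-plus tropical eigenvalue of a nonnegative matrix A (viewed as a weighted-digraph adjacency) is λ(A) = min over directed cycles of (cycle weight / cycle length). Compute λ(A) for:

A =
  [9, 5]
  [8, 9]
λ(A) = 13/2

Enumerate directed cycles and compute their means (weight / length). Sample:
  cycle 0 → 0: weight = 9, length = 1, mean = 9/1 ≈ 9.000
  cycle 1 → 1: weight = 9, length = 1, mean = 9/1 ≈ 9.000
  cycle 0 → 1 → 0: weight = 13, length = 2, mean = 13/2 ≈ 6.500
  cycle 1 → 0 → 1: weight = 13, length = 2, mean = 13/2 ≈ 6.500
Minimum mean = 6.500, attained e.g. along the cycle 0 → 1 → 0 with weight 13 and length 2. So λ(A) = 13/2 = 13/2.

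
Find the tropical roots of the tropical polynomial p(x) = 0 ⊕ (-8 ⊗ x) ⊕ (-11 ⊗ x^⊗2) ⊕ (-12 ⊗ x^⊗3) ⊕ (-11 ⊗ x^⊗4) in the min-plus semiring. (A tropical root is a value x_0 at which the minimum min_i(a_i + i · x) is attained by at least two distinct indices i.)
Roots: {-1, 1, 3, 8}

Each tropical root is a break point of the lower envelope of the lines y = a_i + i · x (there are 5 lines, with slopes 0, 1, ..., 4). Only the lines that attain the minimum somewhere contribute to roots; other lines are dominated. Here the surviving (envelope) indices are i = 4, i = 3, i = 2, i = 1, i = 0.
Intersections between consecutive envelope lines give the roots: for adjacent envelope indices i < j the intersection is x = (a_i − a_j) / (j − i). Reading off the sorted break points: {-1, 1, 3, 8}.
Verification: at each break x_0, at least two indices attain the minimum of min_i(a_i + i · x_0).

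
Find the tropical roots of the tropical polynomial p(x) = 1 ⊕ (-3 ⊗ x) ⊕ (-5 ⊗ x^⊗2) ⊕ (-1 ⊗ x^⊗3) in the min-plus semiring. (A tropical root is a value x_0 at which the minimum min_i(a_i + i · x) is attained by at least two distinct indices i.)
Roots: {-4, 2, 4}

Each tropical root is a break point of the lower envelope of the lines y = a_i + i · x (there are 4 lines, with slopes 0, 1, ..., 3). Only the lines that attain the minimum somewhere contribute to roots; other lines are dominated. Here the surviving (envelope) indices are i = 3, i = 2, i = 1, i = 0.
Intersections between consecutive envelope lines give the roots: for adjacent envelope indices i < j the intersection is x = (a_i − a_j) / (j − i). Reading off the sorted break points: {-4, 2, 4}.
Verification: at each break x_0, at least two indices attain the minimum of min_i(a_i + i · x_0).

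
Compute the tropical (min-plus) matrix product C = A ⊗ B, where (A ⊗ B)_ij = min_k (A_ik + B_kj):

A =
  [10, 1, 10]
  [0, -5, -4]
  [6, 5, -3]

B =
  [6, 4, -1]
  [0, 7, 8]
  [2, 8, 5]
A ⊗ B =
  [1, 8, 9]
  [-5, 2, -1]
  [-1, 5, 2]

Apply the min-plus product entry-by-entry:
  C[0][0] = min over k of (A[0][0] + B[0][0] = 10 + 6 = 16, A[0][1] + B[1][0] = 1 + 0 = 1, A[0][2] + B[2][0] = 10 + 2 = 12) = 1 (attained at k = 1)
  C[0][1] = min over k of (A[0][0] + B[0][1] = 10 + 4 = 14, A[0][1] + B[1][1] = 1 + 7 = 8, A[0][2] + B[2][1] = 10 + 8 = 18) = 8 (attained at k = 1)
  C[0][2] = min over k of (A[0][0] + B[0][2] = 10 + -1 = 9, A[0][1] + B[1][2] = 1 + 8 = 9, A[0][2] + B[2][2] = 10 + 5 = 15) = 9 (attained at k = 0)
  C[1][0] = min over k of (A[1][0] + B[0][0] = 0 + 6 = 6, A[1][1] + B[1][0] = -5 + 0 = -5, A[1][2] + B[2][0] = -4 + 2 = -2) = -5 (attained at k = 1)
  C[1][1] = min over k of (A[1][0] + B[0][1] = 0 + 4 = 4, A[1][1] + B[1][1] = -5 + 7 = 2, A[1][2] + B[2][1] = -4 + 8 = 4) = 2 (attained at k = 1)
  C[1][2] = min over k of (A[1][0] + B[0][2] = 0 + -1 = -1, A[1][1] + B[1][2] = -5 + 8 = 3, A[1][2] + B[2][2] = -4 + 5 = 1) = -1 (attained at k = 0)
  C[2][0] = min over k of (A[2][0] + B[0][0] = 6 + 6 = 12, A[2][1] + B[1][0] = 5 + 0 = 5, A[2][2] + B[2][0] = -3 + 2 = -1) = -1 (attained at k = 2)
  C[2][1] = min over k of (A[2][0] + B[0][1] = 6 + 4 = 10, A[2][1] + B[1][1] = 5 + 7 = 12, A[2][2] + B[2][1] = -3 + 8 = 5) = 5 (attained at k = 2)
  C[2][2] = min over k of (A[2][0] + B[0][2] = 6 + -1 = 5, A[2][1] + B[1][2] = 5 + 8 = 13, A[2][2] + B[2][2] = -3 + 5 = 2) = 2 (attained at k = 2)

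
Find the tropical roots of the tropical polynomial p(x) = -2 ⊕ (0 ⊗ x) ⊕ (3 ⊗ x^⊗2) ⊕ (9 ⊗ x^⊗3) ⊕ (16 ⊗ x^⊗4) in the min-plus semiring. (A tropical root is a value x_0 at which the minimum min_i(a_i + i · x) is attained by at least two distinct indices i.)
Roots: {-7, -6, -3, -2}

Each tropical root is a break point of the lower envelope of the lines y = a_i + i · x (there are 5 lines, with slopes 0, 1, ..., 4). Only the lines that attain the minimum somewhere contribute to roots; other lines are dominated. Here the surviving (envelope) indices are i = 4, i = 3, i = 2, i = 1, i = 0.
Intersections between consecutive envelope lines give the roots: for adjacent envelope indices i < j the intersection is x = (a_i − a_j) / (j − i). Reading off the sorted break points: {-7, -6, -3, -2}.
Verification: at each break x_0, at least two indices attain the minimum of min_i(a_i + i · x_0).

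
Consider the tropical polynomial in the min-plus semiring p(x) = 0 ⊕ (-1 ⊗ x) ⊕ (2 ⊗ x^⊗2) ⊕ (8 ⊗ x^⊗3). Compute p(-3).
p(-3) = -4

A tropical monomial a ⊗ x^⊗i evaluates to a + i · x. Evaluating each term at x = -3:
  Term 0 contributes 0 + 0 · -3 = 0
  Term 1 contributes -1 + 1 · -3 = -4
  Term 2 contributes 2 + 2 · -3 = -4
  Term 3 contributes 8 + 3 · -3 = -1
p(-3) = ⊕ of these = min[0, -4, -4, -1] = -4.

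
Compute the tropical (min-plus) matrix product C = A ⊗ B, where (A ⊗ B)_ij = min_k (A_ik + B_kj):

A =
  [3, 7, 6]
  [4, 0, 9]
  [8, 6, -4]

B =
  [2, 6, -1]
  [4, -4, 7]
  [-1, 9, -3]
A ⊗ B =
  [5, 3, 2]
  [4, -4, 3]
  [-5, 2, -7]

Apply the min-plus product entry-by-entry:
  C[0][0] = min over k of (A[0][0] + B[0][0] = 3 + 2 = 5, A[0][1] + B[1][0] = 7 + 4 = 11, A[0][2] + B[2][0] = 6 + -1 = 5) = 5 (attained at k = 0)
  C[0][1] = min over k of (A[0][0] + B[0][1] = 3 + 6 = 9, A[0][1] + B[1][1] = 7 + -4 = 3, A[0][2] + B[2][1] = 6 + 9 = 15) = 3 (attained at k = 1)
  C[0][2] = min over k of (A[0][0] + B[0][2] = 3 + -1 = 2, A[0][1] + B[1][2] = 7 + 7 = 14, A[0][2] + B[2][2] = 6 + -3 = 3) = 2 (attained at k = 0)
  C[1][0] = min over k of (A[1][0] + B[0][0] = 4 + 2 = 6, A[1][1] + B[1][0] = 0 + 4 = 4, A[1][2] + B[2][0] = 9 + -1 = 8) = 4 (attained at k = 1)
  C[1][1] = min over k of (A[1][0] + B[0][1] = 4 + 6 = 10, A[1][1] + B[1][1] = 0 + -4 = -4, A[1][2] + B[2][1] = 9 + 9 = 18) = -4 (attained at k = 1)
  C[1][2] = min over k of (A[1][0] + B[0][2] = 4 + -1 = 3, A[1][1] + B[1][2] = 0 + 7 = 7, A[1][2] + B[2][2] = 9 + -3 = 6) = 3 (attained at k = 0)
  C[2][0] = min over k of (A[2][0] + B[0][0] = 8 + 2 = 10, A[2][1] + B[1][0] = 6 + 4 = 10, A[2][2] + B[2][0] = -4 + -1 = -5) = -5 (attained at k = 2)
  C[2][1] = min over k of (A[2][0] + B[0][1] = 8 + 6 = 14, A[2][1] + B[1][1] = 6 + -4 = 2, A[2][2] + B[2][1] = -4 + 9 = 5) = 2 (attained at k = 1)
  C[2][2] = min over k of (A[2][0] + B[0][2] = 8 + -1 = 7, A[2][1] + B[1][2] = 6 + 7 = 13, A[2][2] + B[2][2] = -4 + -3 = -7) = -7 (attained at k = 2)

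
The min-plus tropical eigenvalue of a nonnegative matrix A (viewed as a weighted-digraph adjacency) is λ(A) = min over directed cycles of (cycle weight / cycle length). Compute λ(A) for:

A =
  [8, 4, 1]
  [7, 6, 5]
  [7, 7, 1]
λ(A) = 1

Enumerate directed cycles and compute their means (weight / length). Sample:
  cycle 0 → 0: weight = 8, length = 1, mean = 8/1 ≈ 8.000
  cycle 1 → 1: weight = 6, length = 1, mean = 6/1 ≈ 6.000
  cycle 2 → 2: weight = 1, length = 1, mean = 1/1 ≈ 1.000
  cycle 0 → 1 → 0: weight = 11, length = 2, mean = 11/2 ≈ 5.500
  cycle 0 → 2 → 0: weight = 8, length = 2, mean = 8/2 ≈ 4.000
  cycle 1 → 0 → 1: weight = 11, length = 2, mean = 11/2 ≈ 5.500
Minimum mean = 1.000, attained e.g. along the cycle 2 → 2 with weight 1 and length 1. So λ(A) = 1/1 = 1.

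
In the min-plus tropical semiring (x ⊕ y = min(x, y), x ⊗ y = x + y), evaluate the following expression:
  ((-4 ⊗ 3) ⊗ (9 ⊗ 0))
((-4 ⊗ 3) ⊗ (9 ⊗ 0)) = 8

Expand innermost to outermost. Recall ⊕ takes the minimum of its arguments and ⊗ takes their sum. Working out the expression ((-4 ⊗ 3) ⊗ (9 ⊗ 0)) gives 8.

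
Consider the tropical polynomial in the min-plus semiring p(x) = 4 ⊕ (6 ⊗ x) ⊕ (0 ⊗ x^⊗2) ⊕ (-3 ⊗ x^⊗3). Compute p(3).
p(3) = 4

A tropical monomial a ⊗ x^⊗i evaluates to a + i · x. Evaluating each term at x = 3:
  Term 0 contributes 4 + 0 · 3 = 4
  Term 1 contributes 6 + 1 · 3 = 9
  Term 2 contributes 0 + 2 · 3 = 6
  Term 3 contributes -3 + 3 · 3 = 6
p(3) = ⊕ of these = min[4, 9, 6, 6] = 4.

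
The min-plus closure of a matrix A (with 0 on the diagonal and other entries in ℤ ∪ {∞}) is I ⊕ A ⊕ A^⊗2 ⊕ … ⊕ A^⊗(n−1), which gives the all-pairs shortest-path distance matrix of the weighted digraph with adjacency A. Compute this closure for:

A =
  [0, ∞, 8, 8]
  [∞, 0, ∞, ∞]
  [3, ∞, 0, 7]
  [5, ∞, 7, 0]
Closure =
  [0, ∞, 8, 8]
  [∞, 0, ∞, ∞]
  [3, ∞, 0, 7]
  [5, ∞, 7, 0]

This is the Floyd-Warshall all-pairs shortest-path computation. For each intermediate vertex k = 0, 1, …, 3, update dist[i][j] ← min(dist[i][j], dist[i][k] + dist[k][j]). The final matrix gives, for each (i, j), the minimum total weight of any directed path from i to j (possibly empty when i = j).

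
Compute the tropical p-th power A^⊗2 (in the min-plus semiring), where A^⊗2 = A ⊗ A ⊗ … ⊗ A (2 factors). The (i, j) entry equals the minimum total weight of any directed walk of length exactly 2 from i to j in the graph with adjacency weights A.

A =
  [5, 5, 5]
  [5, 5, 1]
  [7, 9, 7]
A^⊗2 =
  [10, 10, 6]
  [8, 10, 6]
  [12, 12, 10]

Each entry (A^⊗2)_ij equals the minimum over all length-2 walks i = v_0 → v_1 → … → v_2 = j of Σ_t A[v_t][v_{t+1}]. For example, for (i, j) = (0, 2) we minimise over 3 possible intermediate vertex sequences; the minimum is 6, attained along the walk 0 → 1 → 2.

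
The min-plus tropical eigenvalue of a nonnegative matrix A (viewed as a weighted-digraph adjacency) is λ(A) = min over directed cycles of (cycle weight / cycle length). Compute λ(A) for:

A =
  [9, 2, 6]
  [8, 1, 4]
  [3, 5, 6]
λ(A) = 1

Enumerate directed cycles and compute their means (weight / length). Sample:
  cycle 0 → 0: weight = 9, length = 1, mean = 9/1 ≈ 9.000
  cycle 1 → 1: weight = 1, length = 1, mean = 1/1 ≈ 1.000
  cycle 2 → 2: weight = 6, length = 1, mean = 6/1 ≈ 6.000
  cycle 0 → 1 → 0: weight = 10, length = 2, mean = 10/2 ≈ 5.000
  cycle 0 → 2 → 0: weight = 9, length = 2, mean = 9/2 ≈ 4.500
  cycle 1 → 0 → 1: weight = 10, length = 2, mean = 10/2 ≈ 5.000
Minimum mean = 1.000, attained e.g. along the cycle 1 → 1 with weight 1 and length 1. So λ(A) = 1/1 = 1.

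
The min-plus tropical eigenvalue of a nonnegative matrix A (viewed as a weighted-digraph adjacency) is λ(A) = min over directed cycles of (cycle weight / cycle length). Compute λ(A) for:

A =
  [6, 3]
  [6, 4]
λ(A) = 4

Enumerate directed cycles and compute their means (weight / length). Sample:
  cycle 0 → 0: weight = 6, length = 1, mean = 6/1 ≈ 6.000
  cycle 1 → 1: weight = 4, length = 1, mean = 4/1 ≈ 4.000
  cycle 0 → 1 → 0: weight = 9, length = 2, mean = 9/2 ≈ 4.500
  cycle 1 → 0 → 1: weight = 9, length = 2, mean = 9/2 ≈ 4.500
Minimum mean = 4.000, attained e.g. along the cycle 1 → 1 with weight 4 and length 1. So λ(A) = 4/1 = 4.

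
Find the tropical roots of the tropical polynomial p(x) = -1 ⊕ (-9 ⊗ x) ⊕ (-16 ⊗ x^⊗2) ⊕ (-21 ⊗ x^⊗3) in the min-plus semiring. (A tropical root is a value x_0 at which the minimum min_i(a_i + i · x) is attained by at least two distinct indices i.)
Roots: {5, 7, 8}

Each tropical root is a break point of the lower envelope of the lines y = a_i + i · x (there are 4 lines, with slopes 0, 1, ..., 3). Only the lines that attain the minimum somewhere contribute to roots; other lines are dominated. Here the surviving (envelope) indices are i = 3, i = 2, i = 1, i = 0.
Intersections between consecutive envelope lines give the roots: for adjacent envelope indices i < j the intersection is x = (a_i − a_j) / (j − i). Reading off the sorted break points: {5, 7, 8}.
Verification: at each break x_0, at least two indices attain the minimum of min_i(a_i + i · x_0).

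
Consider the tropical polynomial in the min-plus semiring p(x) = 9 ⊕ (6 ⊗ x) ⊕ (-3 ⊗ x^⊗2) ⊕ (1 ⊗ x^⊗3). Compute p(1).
p(1) = -1

A tropical monomial a ⊗ x^⊗i evaluates to a + i · x. Evaluating each term at x = 1:
  Term 0 contributes 9 + 0 · 1 = 9
  Term 1 contributes 6 + 1 · 1 = 7
  Term 2 contributes -3 + 2 · 1 = -1
  Term 3 contributes 1 + 3 · 1 = 4
p(1) = ⊕ of these = min[9, 7, -1, 4] = -1.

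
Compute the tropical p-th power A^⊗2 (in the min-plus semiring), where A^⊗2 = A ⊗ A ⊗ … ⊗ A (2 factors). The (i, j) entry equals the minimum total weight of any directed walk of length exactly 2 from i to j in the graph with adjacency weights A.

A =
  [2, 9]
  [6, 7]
A^⊗2 =
  [4, 11]
  [8, 14]

Each entry (A^⊗2)_ij equals the minimum over all length-2 walks i = v_0 → v_1 → … → v_2 = j of Σ_t A[v_t][v_{t+1}]. For example, for (i, j) = (0, 1) we minimise over 2 possible intermediate vertex sequences; the minimum is 11, attained along the walk 0 → 0 → 1.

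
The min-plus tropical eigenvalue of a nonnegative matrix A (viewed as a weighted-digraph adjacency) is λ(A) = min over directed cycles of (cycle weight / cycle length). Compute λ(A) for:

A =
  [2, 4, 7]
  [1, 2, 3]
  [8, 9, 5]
λ(A) = 2

Enumerate directed cycles and compute their means (weight / length). Sample:
  cycle 0 → 0: weight = 2, length = 1, mean = 2/1 ≈ 2.000
  cycle 1 → 1: weight = 2, length = 1, mean = 2/1 ≈ 2.000
  cycle 2 → 2: weight = 5, length = 1, mean = 5/1 ≈ 5.000
  cycle 0 → 1 → 0: weight = 5, length = 2, mean = 5/2 ≈ 2.500
  cycle 0 → 2 → 0: weight = 15, length = 2, mean = 15/2 ≈ 7.500
  cycle 1 → 0 → 1: weight = 5, length = 2, mean = 5/2 ≈ 2.500
Minimum mean = 2.000, attained e.g. along the cycle 0 → 0 with weight 2 and length 1. So λ(A) = 2/1 = 2.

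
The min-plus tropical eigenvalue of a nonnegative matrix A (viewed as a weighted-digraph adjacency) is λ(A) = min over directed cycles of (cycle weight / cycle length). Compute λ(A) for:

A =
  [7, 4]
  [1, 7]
λ(A) = 5/2

Enumerate directed cycles and compute their means (weight / length). Sample:
  cycle 0 → 0: weight = 7, length = 1, mean = 7/1 ≈ 7.000
  cycle 1 → 1: weight = 7, length = 1, mean = 7/1 ≈ 7.000
  cycle 0 → 1 → 0: weight = 5, length = 2, mean = 5/2 ≈ 2.500
  cycle 1 → 0 → 1: weight = 5, length = 2, mean = 5/2 ≈ 2.500
Minimum mean = 2.500, attained e.g. along the cycle 0 → 1 → 0 with weight 5 and length 2. So λ(A) = 5/2 = 5/2.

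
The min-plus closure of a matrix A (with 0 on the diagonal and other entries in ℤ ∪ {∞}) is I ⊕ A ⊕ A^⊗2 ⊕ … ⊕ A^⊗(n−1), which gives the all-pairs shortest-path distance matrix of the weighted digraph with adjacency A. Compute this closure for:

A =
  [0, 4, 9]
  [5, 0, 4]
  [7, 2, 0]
Closure =
  [0, 4, 8]
  [5, 0, 4]
  [7, 2, 0]

This is the Floyd-Warshall all-pairs shortest-path computation. For each intermediate vertex k = 0, 1, …, 2, update dist[i][j] ← min(dist[i][j], dist[i][k] + dist[k][j]). The final matrix gives, for each (i, j), the minimum total weight of any directed path from i to j (possibly empty when i = j).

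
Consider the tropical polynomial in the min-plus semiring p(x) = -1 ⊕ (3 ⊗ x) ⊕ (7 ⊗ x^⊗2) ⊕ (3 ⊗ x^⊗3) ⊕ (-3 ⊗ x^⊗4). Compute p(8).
p(8) = -1

A tropical monomial a ⊗ x^⊗i evaluates to a + i · x. Evaluating each term at x = 8:
  Term 0 contributes -1 + 0 · 8 = -1
  Term 1 contributes 3 + 1 · 8 = 11
  Term 2 contributes 7 + 2 · 8 = 23
  Term 3 contributes 3 + 3 · 8 = 27
  Term 4 contributes -3 + 4 · 8 = 29
p(8) = ⊕ of these = min[-1, 11, 23, 27, 29] = -1.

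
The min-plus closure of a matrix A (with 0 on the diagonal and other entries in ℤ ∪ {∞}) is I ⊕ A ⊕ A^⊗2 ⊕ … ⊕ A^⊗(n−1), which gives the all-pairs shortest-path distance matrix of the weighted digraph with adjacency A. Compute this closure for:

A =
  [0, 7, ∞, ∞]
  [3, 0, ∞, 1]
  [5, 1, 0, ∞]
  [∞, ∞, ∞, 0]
Closure =
  [0, 7, ∞, 8]
  [3, 0, ∞, 1]
  [4, 1, 0, 2]
  [∞, ∞, ∞, 0]

This is the Floyd-Warshall all-pairs shortest-path computation. For each intermediate vertex k = 0, 1, …, 3, update dist[i][j] ← min(dist[i][j], dist[i][k] + dist[k][j]). The final matrix gives, for each (i, j), the minimum total weight of any directed path from i to j (possibly empty when i = j).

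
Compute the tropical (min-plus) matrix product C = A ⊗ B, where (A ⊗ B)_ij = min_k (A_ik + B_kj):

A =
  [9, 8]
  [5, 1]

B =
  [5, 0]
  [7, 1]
A ⊗ B =
  [14, 9]
  [8, 2]

Apply the min-plus product entry-by-entry:
  C[0][0] = min over k of (A[0][0] + B[0][0] = 9 + 5 = 14, A[0][1] + B[1][0] = 8 + 7 = 15) = 14 (attained at k = 0)
  C[0][1] = min over k of (A[0][0] + B[0][1] = 9 + 0 = 9, A[0][1] + B[1][1] = 8 + 1 = 9) = 9 (attained at k = 0)
  C[1][0] = min over k of (A[1][0] + B[0][0] = 5 + 5 = 10, A[1][1] + B[1][0] = 1 + 7 = 8) = 8 (attained at k = 1)
  C[1][1] = min over k of (A[1][0] + B[0][1] = 5 + 0 = 5, A[1][1] + B[1][1] = 1 + 1 = 2) = 2 (attained at k = 1)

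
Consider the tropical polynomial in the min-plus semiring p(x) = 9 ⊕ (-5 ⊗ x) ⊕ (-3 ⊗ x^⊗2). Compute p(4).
p(4) = -1

A tropical monomial a ⊗ x^⊗i evaluates to a + i · x. Evaluating each term at x = 4:
  Term 0 contributes 9 + 0 · 4 = 9
  Term 1 contributes -5 + 1 · 4 = -1
  Term 2 contributes -3 + 2 · 4 = 5
p(4) = ⊕ of these = min[9, -1, 5] = -1.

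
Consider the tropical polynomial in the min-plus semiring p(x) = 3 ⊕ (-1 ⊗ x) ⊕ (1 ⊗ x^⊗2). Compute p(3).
p(3) = 2

A tropical monomial a ⊗ x^⊗i evaluates to a + i · x. Evaluating each term at x = 3:
  Term 0 contributes 3 + 0 · 3 = 3
  Term 1 contributes -1 + 1 · 3 = 2
  Term 2 contributes 1 + 2 · 3 = 7
p(3) = ⊕ of these = min[3, 2, 7] = 2.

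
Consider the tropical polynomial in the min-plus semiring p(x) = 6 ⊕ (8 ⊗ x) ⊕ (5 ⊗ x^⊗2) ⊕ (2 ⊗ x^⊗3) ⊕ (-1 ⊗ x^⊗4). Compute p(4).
p(4) = 6

A tropical monomial a ⊗ x^⊗i evaluates to a + i · x. Evaluating each term at x = 4:
  Term 0 contributes 6 + 0 · 4 = 6
  Term 1 contributes 8 + 1 · 4 = 12
  Term 2 contributes 5 + 2 · 4 = 13
  Term 3 contributes 2 + 3 · 4 = 14
  Term 4 contributes -1 + 4 · 4 = 15
p(4) = ⊕ of these = min[6, 12, 13, 14, 15] = 6.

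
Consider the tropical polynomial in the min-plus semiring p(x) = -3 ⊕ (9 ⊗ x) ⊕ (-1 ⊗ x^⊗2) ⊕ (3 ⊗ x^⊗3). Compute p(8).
p(8) = -3

A tropical monomial a ⊗ x^⊗i evaluates to a + i · x. Evaluating each term at x = 8:
  Term 0 contributes -3 + 0 · 8 = -3
  Term 1 contributes 9 + 1 · 8 = 17
  Term 2 contributes -1 + 2 · 8 = 15
  Term 3 contributes 3 + 3 · 8 = 27
p(8) = ⊕ of these = min[-3, 17, 15, 27] = -3.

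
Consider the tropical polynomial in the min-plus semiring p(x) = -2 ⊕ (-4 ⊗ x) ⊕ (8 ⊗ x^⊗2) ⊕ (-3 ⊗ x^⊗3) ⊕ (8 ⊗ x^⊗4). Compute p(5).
p(5) = -2

A tropical monomial a ⊗ x^⊗i evaluates to a + i · x. Evaluating each term at x = 5:
  Term 0 contributes -2 + 0 · 5 = -2
  Term 1 contributes -4 + 1 · 5 = 1
  Term 2 contributes 8 + 2 · 5 = 18
  Term 3 contributes -3 + 3 · 5 = 12
  Term 4 contributes 8 + 4 · 5 = 28
p(5) = ⊕ of these = min[-2, 1, 18, 12, 28] = -2.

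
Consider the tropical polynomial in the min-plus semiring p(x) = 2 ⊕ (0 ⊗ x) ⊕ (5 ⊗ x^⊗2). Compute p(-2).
p(-2) = -2

A tropical monomial a ⊗ x^⊗i evaluates to a + i · x. Evaluating each term at x = -2:
  Term 0 contributes 2 + 0 · -2 = 2
  Term 1 contributes 0 + 1 · -2 = -2
  Term 2 contributes 5 + 2 · -2 = 1
p(-2) = ⊕ of these = min[2, -2, 1] = -2.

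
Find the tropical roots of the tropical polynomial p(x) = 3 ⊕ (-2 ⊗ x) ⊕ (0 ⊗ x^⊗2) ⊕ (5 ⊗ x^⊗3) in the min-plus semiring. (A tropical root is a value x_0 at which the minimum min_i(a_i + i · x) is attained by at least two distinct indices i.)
Roots: {-5, -2, 5}

Each tropical root is a break point of the lower envelope of the lines y = a_i + i · x (there are 4 lines, with slopes 0, 1, ..., 3). Only the lines that attain the minimum somewhere contribute to roots; other lines are dominated. Here the surviving (envelope) indices are i = 3, i = 2, i = 1, i = 0.
Intersections between consecutive envelope lines give the roots: for adjacent envelope indices i < j the intersection is x = (a_i − a_j) / (j − i). Reading off the sorted break points: {-5, -2, 5}.
Verification: at each break x_0, at least two indices attain the minimum of min_i(a_i + i · x_0).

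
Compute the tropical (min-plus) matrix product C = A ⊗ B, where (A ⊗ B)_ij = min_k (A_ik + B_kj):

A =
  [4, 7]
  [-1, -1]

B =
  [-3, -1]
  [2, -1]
A ⊗ B =
  [1, 3]
  [-4, -2]

Apply the min-plus product entry-by-entry:
  C[0][0] = min over k of (A[0][0] + B[0][0] = 4 + -3 = 1, A[0][1] + B[1][0] = 7 + 2 = 9) = 1 (attained at k = 0)
  C[0][1] = min over k of (A[0][0] + B[0][1] = 4 + -1 = 3, A[0][1] + B[1][1] = 7 + -1 = 6) = 3 (attained at k = 0)
  C[1][0] = min over k of (A[1][0] + B[0][0] = -1 + -3 = -4, A[1][1] + B[1][0] = -1 + 2 = 1) = -4 (attained at k = 0)
  C[1][1] = min over k of (A[1][0] + B[0][1] = -1 + -1 = -2, A[1][1] + B[1][1] = -1 + -1 = -2) = -2 (attained at k = 0)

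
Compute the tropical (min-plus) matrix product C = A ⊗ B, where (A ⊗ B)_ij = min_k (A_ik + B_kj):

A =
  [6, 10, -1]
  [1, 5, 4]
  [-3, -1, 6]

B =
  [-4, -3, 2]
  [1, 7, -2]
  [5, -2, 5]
A ⊗ B =
  [2, -3, 4]
  [-3, -2, 3]
  [-7, -6, -3]

Apply the min-plus product entry-by-entry:
  C[0][0] = min over k of (A[0][0] + B[0][0] = 6 + -4 = 2, A[0][1] + B[1][0] = 10 + 1 = 11, A[0][2] + B[2][0] = -1 + 5 = 4) = 2 (attained at k = 0)
  C[0][1] = min over k of (A[0][0] + B[0][1] = 6 + -3 = 3, A[0][1] + B[1][1] = 10 + 7 = 17, A[0][2] + B[2][1] = -1 + -2 = -3) = -3 (attained at k = 2)
  C[0][2] = min over k of (A[0][0] + B[0][2] = 6 + 2 = 8, A[0][1] + B[1][2] = 10 + -2 = 8, A[0][2] + B[2][2] = -1 + 5 = 4) = 4 (attained at k = 2)
  C[1][0] = min over k of (A[1][0] + B[0][0] = 1 + -4 = -3, A[1][1] + B[1][0] = 5 + 1 = 6, A[1][2] + B[2][0] = 4 + 5 = 9) = -3 (attained at k = 0)
  C[1][1] = min over k of (A[1][0] + B[0][1] = 1 + -3 = -2, A[1][1] + B[1][1] = 5 + 7 = 12, A[1][2] + B[2][1] = 4 + -2 = 2) = -2 (attained at k = 0)
  C[1][2] = min over k of (A[1][0] + B[0][2] = 1 + 2 = 3, A[1][1] + B[1][2] = 5 + -2 = 3, A[1][2] + B[2][2] = 4 + 5 = 9) = 3 (attained at k = 0)
  C[2][0] = min over k of (A[2][0] + B[0][0] = -3 + -4 = -7, A[2][1] + B[1][0] = -1 + 1 = 0, A[2][2] + B[2][0] = 6 + 5 = 11) = -7 (attained at k = 0)
  C[2][1] = min over k of (A[2][0] + B[0][1] = -3 + -3 = -6, A[2][1] + B[1][1] = -1 + 7 = 6, A[2][2] + B[2][1] = 6 + -2 = 4) = -6 (attained at k = 0)
  C[2][2] = min over k of (A[2][0] + B[0][2] = -3 + 2 = -1, A[2][1] + B[1][2] = -1 + -2 = -3, A[2][2] + B[2][2] = 6 + 5 = 11) = -3 (attained at k = 1)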